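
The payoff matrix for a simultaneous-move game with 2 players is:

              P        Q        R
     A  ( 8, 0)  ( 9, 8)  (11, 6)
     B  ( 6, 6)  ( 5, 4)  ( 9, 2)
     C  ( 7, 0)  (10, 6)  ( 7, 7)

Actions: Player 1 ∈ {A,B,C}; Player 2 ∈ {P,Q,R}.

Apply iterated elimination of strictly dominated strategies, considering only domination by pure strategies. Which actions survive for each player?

IESDS → P1:{A,C} P2:{Q,R}

P1 drop B (A beats it: P:8>6 Q:9>5 R:11>9)
P2 drop P (Q beats it: A:8>0 C:6>0)
P1→{A,C} P2→{Q,R}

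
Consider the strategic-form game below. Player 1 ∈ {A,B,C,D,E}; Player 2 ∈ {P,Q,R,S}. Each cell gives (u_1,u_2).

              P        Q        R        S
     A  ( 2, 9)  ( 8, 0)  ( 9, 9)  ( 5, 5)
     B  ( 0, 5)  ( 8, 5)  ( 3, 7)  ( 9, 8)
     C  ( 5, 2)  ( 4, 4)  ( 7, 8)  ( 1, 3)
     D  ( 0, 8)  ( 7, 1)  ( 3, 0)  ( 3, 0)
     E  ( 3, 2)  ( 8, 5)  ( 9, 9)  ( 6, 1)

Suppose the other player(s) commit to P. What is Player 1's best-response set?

u_1(A vs P) = 2
u_1(B vs P) = 0
u_1(C vs P) = 5
u_1(D vs P) = 0
u_1(E vs P) = 3
max payoff 5 at {C}

argmax u_1 = {C}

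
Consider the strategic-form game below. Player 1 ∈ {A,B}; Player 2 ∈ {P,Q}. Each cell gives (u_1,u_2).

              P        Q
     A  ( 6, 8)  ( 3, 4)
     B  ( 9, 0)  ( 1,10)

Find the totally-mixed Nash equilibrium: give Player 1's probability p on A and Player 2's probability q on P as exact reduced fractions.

P1 indiff ⇒ q·6+(1-q)·3 = q·9+(1-q)·1 ⇒ q(-3) = (1-q)(-2) ⇒ q = 2/5
P2 indiff ⇒ p·8+(1-p)·0 = p·4+(1-p)·10 ⇒ p(4) = (1-p)(10) ⇒ p = 5/7

(p,q) = (5/7, 2/5)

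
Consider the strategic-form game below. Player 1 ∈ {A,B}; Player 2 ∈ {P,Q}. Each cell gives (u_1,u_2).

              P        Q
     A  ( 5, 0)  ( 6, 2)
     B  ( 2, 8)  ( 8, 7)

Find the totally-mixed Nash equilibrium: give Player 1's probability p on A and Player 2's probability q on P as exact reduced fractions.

P1 mixes 1/3 on A; P2 mixes 2/5 on P

P1 indiff ⇒ q·5+(1-q)·6 = q·2+(1-q)·8 ⇒ q(3) = (1-q)(2) ⇒ q = 2/5
P2 indiff ⇒ p·0+(1-p)·8 = p·2+(1-p)·7 ⇒ p(-2) = (1-p)(-1) ⇒ p = 1/3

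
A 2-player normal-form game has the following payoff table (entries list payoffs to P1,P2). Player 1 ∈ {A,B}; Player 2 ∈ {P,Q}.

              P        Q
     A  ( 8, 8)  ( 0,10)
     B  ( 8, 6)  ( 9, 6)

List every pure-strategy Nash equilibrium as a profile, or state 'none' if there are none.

Nash profiles: (B,P), (B,Q)

(A,P): not NE [P2→Q gives 10>8]
(A,Q): not NE [P1→B gives 9>0]
(B,P): NE
(B,Q): NE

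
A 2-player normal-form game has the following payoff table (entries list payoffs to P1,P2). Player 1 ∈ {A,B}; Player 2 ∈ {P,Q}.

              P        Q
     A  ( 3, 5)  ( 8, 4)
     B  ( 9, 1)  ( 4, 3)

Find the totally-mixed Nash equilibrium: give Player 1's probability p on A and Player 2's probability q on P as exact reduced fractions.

P1 mixes 2/3 on A; P2 mixes 2/5 on P

P1 indiff ⇒ q·3+(1-q)·8 = q·9+(1-q)·4 ⇒ q(-6) = (1-q)(-4) ⇒ q = 2/5
P2 indiff ⇒ p·5+(1-p)·1 = p·4+(1-p)·3 ⇒ p(1) = (1-p)(2) ⇒ p = 2/3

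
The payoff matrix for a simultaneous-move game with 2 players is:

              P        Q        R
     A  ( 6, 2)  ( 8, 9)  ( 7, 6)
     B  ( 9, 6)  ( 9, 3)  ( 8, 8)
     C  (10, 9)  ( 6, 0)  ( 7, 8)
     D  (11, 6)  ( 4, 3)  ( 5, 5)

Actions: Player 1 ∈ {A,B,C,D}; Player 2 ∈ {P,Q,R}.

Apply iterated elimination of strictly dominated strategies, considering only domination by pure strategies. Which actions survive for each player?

P1 drop A (B beats it: P:9>6 Q:9>8 R:8>7)
P2 drop Q (P beats it: B:6>3 C:9>0 D:6>3)
P1→{B,C,D} P2→{P,R}

Survivors P1:{B,C,D} P2:{P,R}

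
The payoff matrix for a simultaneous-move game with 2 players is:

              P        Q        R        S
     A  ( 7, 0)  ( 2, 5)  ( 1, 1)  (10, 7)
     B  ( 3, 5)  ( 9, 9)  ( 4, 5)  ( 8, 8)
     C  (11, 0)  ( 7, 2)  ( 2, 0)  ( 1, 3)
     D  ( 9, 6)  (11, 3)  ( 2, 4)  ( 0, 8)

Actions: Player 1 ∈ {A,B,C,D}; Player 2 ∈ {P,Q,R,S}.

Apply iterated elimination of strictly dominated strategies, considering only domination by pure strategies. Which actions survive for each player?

P2 drop P (S beats it: A:7>0 B:8>5 C:3>0 D:8>6)
P1 drop C (B beats it: Q:9>7 R:4>2 S:8>1)
P2 drop R (S beats it: A:7>1 B:8>5 D:8>4)
P1→{A,B,D} P2→{Q,S}

IESDS → P1:{A,B,D} P2:{Q,S}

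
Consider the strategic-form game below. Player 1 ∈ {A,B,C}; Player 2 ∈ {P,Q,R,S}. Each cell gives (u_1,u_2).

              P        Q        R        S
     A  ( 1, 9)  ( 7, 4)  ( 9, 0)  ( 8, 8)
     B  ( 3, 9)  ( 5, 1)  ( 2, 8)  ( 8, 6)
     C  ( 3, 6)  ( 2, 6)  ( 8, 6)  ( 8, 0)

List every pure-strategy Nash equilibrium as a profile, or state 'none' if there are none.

PSNE = {(B,P), (C,P)}

(A,P): not NE [P1→C gives 3>1]
(A,Q): not NE [P2→P gives 9>4]
(A,R): not NE [P2→P gives 9>0]
(A,S): not NE [P2→P gives 9>8]
(B,P): NE
(B,Q): not NE [P1→A gives 7>5; P2→P gives 9>1]
(B,R): not NE [P1→A gives 9>2; P2→P gives 9>8]
(B,S): not NE [P2→P gives 9>6]
(C,P): NE
(C,Q): not NE [P1→A gives 7>2]
(C,R): not NE [P1→A gives 9>8]
(C,S): not NE [P2→R gives 6>0]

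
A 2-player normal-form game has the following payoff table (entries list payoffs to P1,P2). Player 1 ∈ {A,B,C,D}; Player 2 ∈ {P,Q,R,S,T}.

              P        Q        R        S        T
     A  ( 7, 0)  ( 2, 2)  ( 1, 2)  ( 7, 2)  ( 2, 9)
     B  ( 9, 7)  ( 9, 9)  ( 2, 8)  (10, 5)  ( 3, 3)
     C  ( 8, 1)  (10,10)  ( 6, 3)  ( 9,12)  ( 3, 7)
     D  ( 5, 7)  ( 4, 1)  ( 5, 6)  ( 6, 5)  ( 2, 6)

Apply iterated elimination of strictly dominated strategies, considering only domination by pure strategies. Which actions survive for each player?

P1 drop A (B beats it: P:9>7 Q:9>2 R:2>1 S:10>7 T:3>2)
P1 drop D (C beats it: P:8>5 Q:10>4 R:6>5 S:9>6 T:3>2)
P2 drop P (Q beats it: B:9>7 C:10>1)
P2 drop R (Q beats it: B:9>8 C:10>3)
P2 drop T (Q beats it: B:9>3 C:10>7)
P1→{B,C} P2→{Q,S}

Remaining: P1:{B,C} P2:{Q,S}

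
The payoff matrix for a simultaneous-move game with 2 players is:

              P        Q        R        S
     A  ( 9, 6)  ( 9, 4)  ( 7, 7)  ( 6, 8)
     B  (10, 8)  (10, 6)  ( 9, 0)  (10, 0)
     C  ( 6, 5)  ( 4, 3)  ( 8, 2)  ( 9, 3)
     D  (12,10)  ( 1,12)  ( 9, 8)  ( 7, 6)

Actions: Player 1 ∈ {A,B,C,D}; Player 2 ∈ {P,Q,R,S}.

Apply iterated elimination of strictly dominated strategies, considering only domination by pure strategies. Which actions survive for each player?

P1 drop A (B beats it: P:10>9 Q:10>9 R:9>7 S:10>6)
P1 drop C (B beats it: P:10>6 Q:10>4 R:9>8 S:10>9)
P2 drop R (P beats it: B:8>0 D:10>8)
P2 drop S (P beats it: B:8>0 D:10>6)
P1→{B,D} P2→{P,Q}

Remaining: P1:{B,D} P2:{P,Q}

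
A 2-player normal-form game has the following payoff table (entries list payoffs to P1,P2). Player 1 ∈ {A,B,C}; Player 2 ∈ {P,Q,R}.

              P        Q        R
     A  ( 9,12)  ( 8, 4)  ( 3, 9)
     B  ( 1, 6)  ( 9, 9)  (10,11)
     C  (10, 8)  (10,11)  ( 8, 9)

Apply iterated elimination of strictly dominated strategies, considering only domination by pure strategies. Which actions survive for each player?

P1 drop A (C beats it: P:10>9 Q:10>8 R:8>3)
P2 drop P (Q beats it: B:9>6 C:11>8)
P1→{B,C} P2→{Q,R}

Survivors P1:{B,C} P2:{Q,R}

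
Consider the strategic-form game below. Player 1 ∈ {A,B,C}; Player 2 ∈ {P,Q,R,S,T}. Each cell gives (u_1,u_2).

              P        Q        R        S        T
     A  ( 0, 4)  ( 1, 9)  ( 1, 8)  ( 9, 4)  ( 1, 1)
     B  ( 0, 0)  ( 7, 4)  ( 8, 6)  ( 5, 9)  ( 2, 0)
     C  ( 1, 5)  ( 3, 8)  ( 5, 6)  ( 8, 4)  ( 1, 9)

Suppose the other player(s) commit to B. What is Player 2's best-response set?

u_2(P vs B) = 0
u_2(Q vs B) = 4
u_2(R vs B) = 6
u_2(S vs B) = 9
u_2(T vs B) = 0
max payoff 9 at {S}

BR_2 = {S}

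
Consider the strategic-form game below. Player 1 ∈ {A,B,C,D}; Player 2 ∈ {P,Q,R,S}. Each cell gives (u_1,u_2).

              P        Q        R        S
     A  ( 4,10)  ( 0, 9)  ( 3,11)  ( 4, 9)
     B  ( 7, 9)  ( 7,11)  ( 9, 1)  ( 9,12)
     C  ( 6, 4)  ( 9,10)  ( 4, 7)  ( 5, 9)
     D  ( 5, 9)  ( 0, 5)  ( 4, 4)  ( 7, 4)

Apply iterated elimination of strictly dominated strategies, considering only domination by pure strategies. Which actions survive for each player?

Survivors P1:{B,C} P2:{Q,S}

P1 drop A (B beats it: P:7>4 Q:7>0 R:9>3 S:9>4)
P1 drop D (B beats it: P:7>5 Q:7>0 R:9>4 S:9>7)
P2 drop P (Q beats it: B:11>9 C:10>4)
P2 drop R (Q beats it: B:11>1 C:10>7)
P1→{B,C} P2→{Q,S}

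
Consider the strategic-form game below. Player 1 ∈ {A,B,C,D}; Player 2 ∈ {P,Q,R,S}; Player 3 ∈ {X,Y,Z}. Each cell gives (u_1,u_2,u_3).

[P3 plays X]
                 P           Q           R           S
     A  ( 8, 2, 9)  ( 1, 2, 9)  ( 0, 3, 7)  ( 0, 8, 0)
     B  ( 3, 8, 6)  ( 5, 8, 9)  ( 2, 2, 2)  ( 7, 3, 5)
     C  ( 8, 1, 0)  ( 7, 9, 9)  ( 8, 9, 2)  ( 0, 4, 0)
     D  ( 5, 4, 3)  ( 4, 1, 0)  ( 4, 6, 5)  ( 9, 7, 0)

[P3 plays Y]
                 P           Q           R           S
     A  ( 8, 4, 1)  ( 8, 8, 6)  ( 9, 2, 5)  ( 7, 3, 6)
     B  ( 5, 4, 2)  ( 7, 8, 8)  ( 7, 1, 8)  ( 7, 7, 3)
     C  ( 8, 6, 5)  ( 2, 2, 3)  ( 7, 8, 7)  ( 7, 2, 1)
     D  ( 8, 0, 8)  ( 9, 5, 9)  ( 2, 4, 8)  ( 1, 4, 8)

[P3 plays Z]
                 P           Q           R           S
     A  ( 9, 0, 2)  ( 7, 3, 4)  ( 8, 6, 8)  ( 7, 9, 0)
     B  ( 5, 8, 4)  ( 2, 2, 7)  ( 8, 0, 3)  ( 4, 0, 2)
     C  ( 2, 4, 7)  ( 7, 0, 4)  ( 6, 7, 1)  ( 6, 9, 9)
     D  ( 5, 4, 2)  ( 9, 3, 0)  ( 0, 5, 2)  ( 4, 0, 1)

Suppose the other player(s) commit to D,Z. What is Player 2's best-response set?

P2 best: {R}

u_2(P vs D,Z) = 4
u_2(Q vs D,Z) = 3
u_2(R vs D,Z) = 5
u_2(S vs D,Z) = 0
max payoff 5 at {R}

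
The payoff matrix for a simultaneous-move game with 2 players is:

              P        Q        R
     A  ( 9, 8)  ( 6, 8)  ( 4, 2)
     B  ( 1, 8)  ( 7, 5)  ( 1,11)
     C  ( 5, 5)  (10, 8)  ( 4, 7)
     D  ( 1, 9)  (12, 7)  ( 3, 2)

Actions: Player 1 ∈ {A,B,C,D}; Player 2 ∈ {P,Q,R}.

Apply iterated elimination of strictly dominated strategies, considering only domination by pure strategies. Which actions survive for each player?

P1 drop B (C beats it: P:5>1 Q:10>7 R:4>1)
P2 drop R (Q beats it: A:8>2 C:8>7 D:7>2)
P1→{A,C,D} P2→{P,Q}

Remaining: P1:{A,C,D} P2:{P,Q}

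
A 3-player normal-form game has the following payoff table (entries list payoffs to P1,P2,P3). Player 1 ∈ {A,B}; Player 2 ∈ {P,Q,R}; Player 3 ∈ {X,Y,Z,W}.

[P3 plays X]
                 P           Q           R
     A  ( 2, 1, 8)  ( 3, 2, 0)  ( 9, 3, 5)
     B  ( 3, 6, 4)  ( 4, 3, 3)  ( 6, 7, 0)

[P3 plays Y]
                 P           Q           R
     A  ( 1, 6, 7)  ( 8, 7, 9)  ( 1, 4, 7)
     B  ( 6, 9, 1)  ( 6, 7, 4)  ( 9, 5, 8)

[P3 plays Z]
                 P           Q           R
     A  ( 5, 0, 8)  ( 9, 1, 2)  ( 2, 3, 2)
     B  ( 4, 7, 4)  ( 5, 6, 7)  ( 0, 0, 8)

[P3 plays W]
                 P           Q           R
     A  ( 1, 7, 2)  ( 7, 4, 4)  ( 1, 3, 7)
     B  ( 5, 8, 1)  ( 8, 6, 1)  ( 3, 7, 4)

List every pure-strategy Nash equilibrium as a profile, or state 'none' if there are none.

(A,P,X): not NE [P1→B gives 3>2; P2→R gives 3>1]
(A,P,Y): not NE [P1→B gives 6>1; P2→Q gives 7>6; P3→Z gives 8>7]
(A,P,Z): not NE [P2→R gives 3>0]
(A,P,W): not NE [P1→B gives 5>1; P3→Z gives 8>2]
(A,Q,X): not NE [P1→B gives 4>3; P2→R gives 3>2; P3→Y gives 9>0]
(A,Q,Y): NE
(A,Q,Z): not NE [P2→R gives 3>1; P3→Y gives 9>2]
(A,Q,W): not NE [P1→B gives 8>7; P2→P gives 7>4; P3→Y gives 9>4]
(A,R,X): not NE [P3→W gives 7>5]
(A,R,Y): not NE [P1→B gives 9>1; P2→Q gives 7>4]
(A,R,Z): not NE [P3→W gives 7>2]
(A,R,W): not NE [P1→B gives 3>1; P2→P gives 7>3]
(B,P,X): not NE [P2→R gives 7>6]
(B,P,Y): not NE [P3→Z gives 4>1]
(B,P,Z): not NE [P1→A gives 5>4]
(B,P,W): not NE [P3→Z gives 4>1]
(B,Q,X): not NE [P2→R gives 7>3; P3→Z gives 7>3]
(B,Q,Y): not NE [P1→A gives 8>6; P2→P gives 9>7; P3→Z gives 7>4]
(B,Q,Z): not NE [P1→A gives 9>5; P2→P gives 7>6]
(B,Q,W): not NE [P2→P gives 8>6; P3→Z gives 7>1]
(B,R,X): not NE [P1→A gives 9>6; P3→Z gives 8>0]
(B,R,Y): not NE [P2→P gives 9>5]
(B,R,Z): not NE [P1→A gives 2>0; P2→P gives 7>0]
(B,R,W): not NE [P2→P gives 8>7; P3→Z gives 8>4]

NE set: (A,Q,Y)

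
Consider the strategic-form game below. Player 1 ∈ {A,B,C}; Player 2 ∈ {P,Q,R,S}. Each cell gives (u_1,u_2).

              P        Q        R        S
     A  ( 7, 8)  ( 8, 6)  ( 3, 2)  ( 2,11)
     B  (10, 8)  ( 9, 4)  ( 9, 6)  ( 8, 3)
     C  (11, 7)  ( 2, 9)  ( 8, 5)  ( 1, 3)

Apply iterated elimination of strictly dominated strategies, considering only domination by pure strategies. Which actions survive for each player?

Survivors P1:{B,C} P2:{P,Q}

P1 drop A (B beats it: P:10>7 Q:9>8 R:9>3 S:8>2)
P2 drop R (P beats it: B:8>6 C:7>5)
P2 drop S (P beats it: B:8>3 C:7>3)
P1→{B,C} P2→{P,Q}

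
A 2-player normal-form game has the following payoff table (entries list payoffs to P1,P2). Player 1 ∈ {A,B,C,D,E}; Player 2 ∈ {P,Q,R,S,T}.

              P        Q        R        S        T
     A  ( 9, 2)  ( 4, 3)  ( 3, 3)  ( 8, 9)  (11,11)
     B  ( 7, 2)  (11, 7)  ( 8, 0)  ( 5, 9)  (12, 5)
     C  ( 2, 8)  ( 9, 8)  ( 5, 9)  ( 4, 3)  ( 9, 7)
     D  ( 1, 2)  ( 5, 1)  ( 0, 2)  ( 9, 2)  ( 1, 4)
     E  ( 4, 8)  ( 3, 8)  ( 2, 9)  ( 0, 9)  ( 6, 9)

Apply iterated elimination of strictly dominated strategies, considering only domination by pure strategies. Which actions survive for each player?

P1 drop C (B beats it: P:7>2 Q:11>9 R:8>5 S:5>4 T:12>9)
P1 drop E (A beats it: P:9>4 Q:4>3 R:3>2 S:8>0 T:11>6)
P2 drop P (T beats it: A:11>2 B:5>2 D:4>2)
P2 drop Q (S beats it: A:9>3 B:9>7 D:2>1)
P2 drop R (T beats it: A:11>3 B:5>0 D:4>2)
P1→{A,B,D} P2→{S,T}

IESDS → P1:{A,B,D} P2:{S,T}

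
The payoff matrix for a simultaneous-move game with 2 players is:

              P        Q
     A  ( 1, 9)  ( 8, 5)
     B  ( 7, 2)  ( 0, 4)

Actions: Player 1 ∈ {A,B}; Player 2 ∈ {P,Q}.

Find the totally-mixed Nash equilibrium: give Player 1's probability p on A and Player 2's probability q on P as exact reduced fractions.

P1 indiff ⇒ q·1+(1-q)·8 = q·7+(1-q)·0 ⇒ q(-6) = (1-q)(-8) ⇒ q = 4/7
P2 indiff ⇒ p·9+(1-p)·2 = p·5+(1-p)·4 ⇒ p(4) = (1-p)(2) ⇒ p = 1/3

p=1/3, q=4/7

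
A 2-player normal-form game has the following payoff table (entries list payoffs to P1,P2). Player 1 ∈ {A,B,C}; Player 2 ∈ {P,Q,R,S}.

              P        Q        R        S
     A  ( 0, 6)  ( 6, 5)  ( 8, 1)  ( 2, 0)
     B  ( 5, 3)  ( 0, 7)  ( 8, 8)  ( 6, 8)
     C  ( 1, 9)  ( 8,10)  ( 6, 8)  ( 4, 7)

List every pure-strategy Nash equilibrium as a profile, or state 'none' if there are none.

Nash profiles: (B,R), (B,S), (C,Q)

(A,P): not NE [P1→B gives 5>0]
(A,Q): not NE [P1→C gives 8>6; P2→P gives 6>5]
(A,R): not NE [P2→P gives 6>1]
(A,S): not NE [P1→B gives 6>2; P2→P gives 6>0]
(B,P): not NE [P2→S gives 8>3]
(B,Q): not NE [P1→C gives 8>0; P2→S gives 8>7]
(B,R): NE
(B,S): NE
(C,P): not NE [P1→B gives 5>1; P2→Q gives 10>9]
(C,Q): NE
(C,R): not NE [P1→B gives 8>6; P2→Q gives 10>8]
(C,S): not NE [P1→B gives 6>4; P2→Q gives 10>7]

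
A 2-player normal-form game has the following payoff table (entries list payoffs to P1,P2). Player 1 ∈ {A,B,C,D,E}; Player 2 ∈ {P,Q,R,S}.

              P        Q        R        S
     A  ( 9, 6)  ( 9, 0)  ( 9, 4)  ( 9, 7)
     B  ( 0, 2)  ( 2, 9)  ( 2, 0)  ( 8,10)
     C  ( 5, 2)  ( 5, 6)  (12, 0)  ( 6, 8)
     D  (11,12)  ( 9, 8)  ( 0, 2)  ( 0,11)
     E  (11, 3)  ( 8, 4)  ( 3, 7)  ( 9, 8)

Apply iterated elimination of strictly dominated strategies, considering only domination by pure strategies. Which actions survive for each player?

Survivors P1:{A,D,E} P2:{P,S}

P1 drop B (A beats it: P:9>0 Q:9>2 R:9>2 S:9>8)
P2 drop Q (S beats it: A:7>0 C:8>6 D:11>8 E:8>4)
P2 drop R (S beats it: A:7>4 C:8>0 D:11>2 E:8>7)
P1 drop C (A beats it: P:9>5 S:9>6)
P1→{A,D,E} P2→{P,S}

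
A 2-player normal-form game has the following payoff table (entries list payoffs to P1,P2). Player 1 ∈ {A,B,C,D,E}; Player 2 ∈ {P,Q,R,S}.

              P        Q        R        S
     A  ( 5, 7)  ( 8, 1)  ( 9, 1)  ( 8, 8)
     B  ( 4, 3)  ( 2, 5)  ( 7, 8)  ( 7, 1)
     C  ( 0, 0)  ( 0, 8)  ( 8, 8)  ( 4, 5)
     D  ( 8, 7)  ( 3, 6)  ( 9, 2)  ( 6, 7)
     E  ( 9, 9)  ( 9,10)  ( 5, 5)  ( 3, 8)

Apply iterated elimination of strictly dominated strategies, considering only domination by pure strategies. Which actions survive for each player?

P1 drop B (A beats it: P:5>4 Q:8>2 R:9>7 S:8>7)
P1 drop C (A beats it: P:5>0 Q:8>0 R:9>8 S:8>4)
P2 drop R (P beats it: A:7>1 D:7>2 E:9>5)
P1→{A,D,E} P2→{P,Q,S}

IESDS → P1:{A,D,E} P2:{P,Q,S}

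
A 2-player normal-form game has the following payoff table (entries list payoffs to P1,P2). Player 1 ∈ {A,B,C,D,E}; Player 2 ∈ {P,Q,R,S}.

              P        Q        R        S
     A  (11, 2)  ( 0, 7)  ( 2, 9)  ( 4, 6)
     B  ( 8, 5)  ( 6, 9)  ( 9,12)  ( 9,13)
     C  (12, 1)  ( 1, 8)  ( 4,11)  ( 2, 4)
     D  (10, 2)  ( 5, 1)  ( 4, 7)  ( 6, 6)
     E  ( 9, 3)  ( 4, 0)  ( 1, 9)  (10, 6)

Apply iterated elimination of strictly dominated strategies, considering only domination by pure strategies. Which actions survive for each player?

IESDS → P1:{B,E} P2:{R,S}

P2 drop P (R beats it: A:9>2 B:12>5 C:11>1 D:7>2 E:9>3)
P1 drop A (B beats it: Q:6>0 R:9>2 S:9>4)
P1 drop C (B beats it: Q:6>1 R:9>4 S:9>2)
P1 drop D (B beats it: Q:6>5 R:9>4 S:9>6)
P2 drop Q (R beats it: B:12>9 E:9>0)
P1→{B,E} P2→{R,S}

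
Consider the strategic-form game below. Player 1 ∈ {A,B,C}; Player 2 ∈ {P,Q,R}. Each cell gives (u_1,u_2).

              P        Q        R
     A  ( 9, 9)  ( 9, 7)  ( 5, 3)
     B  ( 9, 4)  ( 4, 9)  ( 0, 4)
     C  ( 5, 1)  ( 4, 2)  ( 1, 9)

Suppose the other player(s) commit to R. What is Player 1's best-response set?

u_1(A vs R) = 5
u_1(B vs R) = 0
u_1(C vs R) = 1
max payoff 5 at {A}

argmax u_1 = {A}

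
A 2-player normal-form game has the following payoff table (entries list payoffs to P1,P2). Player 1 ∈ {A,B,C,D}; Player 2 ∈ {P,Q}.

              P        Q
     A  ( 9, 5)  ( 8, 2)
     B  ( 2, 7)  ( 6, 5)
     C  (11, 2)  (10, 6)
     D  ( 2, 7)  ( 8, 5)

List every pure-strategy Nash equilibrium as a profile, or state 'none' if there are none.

PSNE = {(C,Q)}

(A,P): not NE [P1→C gives 11>9]
(A,Q): not NE [P1→C gives 10>8; P2→P gives 5>2]
(B,P): not NE [P1→C gives 11>2]
(B,Q): not NE [P1→C gives 10>6; P2→P gives 7>5]
(C,P): not NE [P2→Q gives 6>2]
(C,Q): NE
(D,P): not NE [P1→C gives 11>2]
(D,Q): not NE [P1→C gives 10>8; P2→P gives 7>5]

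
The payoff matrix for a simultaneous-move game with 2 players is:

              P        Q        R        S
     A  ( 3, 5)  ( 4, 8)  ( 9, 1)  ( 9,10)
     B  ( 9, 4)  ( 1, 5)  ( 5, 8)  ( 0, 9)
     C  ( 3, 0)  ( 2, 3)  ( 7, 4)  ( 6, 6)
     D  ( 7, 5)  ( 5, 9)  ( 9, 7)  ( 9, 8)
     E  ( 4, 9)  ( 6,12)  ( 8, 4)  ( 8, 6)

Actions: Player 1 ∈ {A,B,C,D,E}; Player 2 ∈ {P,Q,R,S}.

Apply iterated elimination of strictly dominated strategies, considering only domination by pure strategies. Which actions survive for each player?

P1 drop C (D beats it: P:7>3 Q:5>2 R:9>7 S:9>6)
P2 drop P (Q beats it: A:8>5 B:5>4 D:9>5 E:12>9)
P1 drop B (A beats it: Q:4>1 R:9>5 S:9>0)
P2 drop R (Q beats it: A:8>1 D:9>7 E:12>4)
P1→{A,D,E} P2→{Q,S}

Remaining: P1:{A,D,E} P2:{Q,S}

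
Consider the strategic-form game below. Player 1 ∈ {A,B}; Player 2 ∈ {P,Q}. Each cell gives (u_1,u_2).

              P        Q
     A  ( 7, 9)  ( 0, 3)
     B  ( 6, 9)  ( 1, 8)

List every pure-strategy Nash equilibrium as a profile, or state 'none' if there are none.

(A,P): NE
(A,Q): not NE [P1→B gives 1>0; P2→P gives 9>3]
(B,P): not NE [P1→A gives 7>6]
(B,Q): not NE [P2→P gives 9>8]

PSNE = {(A,P)}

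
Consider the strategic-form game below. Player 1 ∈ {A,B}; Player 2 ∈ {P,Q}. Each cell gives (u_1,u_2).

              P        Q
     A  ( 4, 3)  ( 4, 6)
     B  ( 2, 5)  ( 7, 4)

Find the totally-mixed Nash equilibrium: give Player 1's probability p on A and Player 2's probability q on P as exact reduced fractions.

P1 indiff ⇒ q·4+(1-q)·4 = q·2+(1-q)·7 ⇒ q(2) = (1-q)(3) ⇒ q = 3/5
P2 indiff ⇒ p·3+(1-p)·5 = p·6+(1-p)·4 ⇒ p(-3) = (1-p)(-1) ⇒ p = 1/4

(p,q) = (1/4, 3/5)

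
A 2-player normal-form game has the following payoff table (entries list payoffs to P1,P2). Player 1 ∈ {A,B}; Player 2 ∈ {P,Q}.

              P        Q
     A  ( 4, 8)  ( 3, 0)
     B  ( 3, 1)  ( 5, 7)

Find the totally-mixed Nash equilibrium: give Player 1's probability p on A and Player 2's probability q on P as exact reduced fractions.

P1 mixes 3/7 on A; P2 mixes 2/3 on P

P1 indiff ⇒ q·4+(1-q)·3 = q·3+(1-q)·5 ⇒ q(1) = (1-q)(2) ⇒ q = 2/3
P2 indiff ⇒ p·8+(1-p)·1 = p·0+(1-p)·7 ⇒ p(8) = (1-p)(6) ⇒ p = 3/7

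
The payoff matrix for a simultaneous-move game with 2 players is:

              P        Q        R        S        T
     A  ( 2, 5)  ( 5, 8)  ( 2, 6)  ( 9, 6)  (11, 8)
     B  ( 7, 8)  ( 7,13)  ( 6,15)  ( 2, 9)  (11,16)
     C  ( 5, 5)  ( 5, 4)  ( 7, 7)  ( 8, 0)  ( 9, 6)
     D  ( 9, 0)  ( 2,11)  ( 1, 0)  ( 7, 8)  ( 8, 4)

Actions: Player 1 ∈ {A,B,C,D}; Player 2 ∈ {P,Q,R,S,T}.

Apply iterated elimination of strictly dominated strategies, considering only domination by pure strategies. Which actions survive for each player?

IESDS → P1:{A,B,C} P2:{Q,R,T}

P2 drop P (T beats it: A:8>5 B:16>8 C:6>5 D:4>0)
P1 drop D (A beats it: Q:5>2 R:2>1 S:9>7 T:11>8)
P2 drop S (Q beats it: A:8>6 B:13>9 C:4>0)
P1→{A,B,C} P2→{Q,R,T}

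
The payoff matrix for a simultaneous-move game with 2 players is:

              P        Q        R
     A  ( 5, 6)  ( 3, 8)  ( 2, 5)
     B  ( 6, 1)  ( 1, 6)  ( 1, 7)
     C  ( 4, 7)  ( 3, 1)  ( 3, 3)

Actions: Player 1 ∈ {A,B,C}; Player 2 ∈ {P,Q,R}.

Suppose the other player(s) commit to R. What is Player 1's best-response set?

P1 best: {C}

u_1(A vs R) = 2
u_1(B vs R) = 1
u_1(C vs R) = 3
max payoff 3 at {C}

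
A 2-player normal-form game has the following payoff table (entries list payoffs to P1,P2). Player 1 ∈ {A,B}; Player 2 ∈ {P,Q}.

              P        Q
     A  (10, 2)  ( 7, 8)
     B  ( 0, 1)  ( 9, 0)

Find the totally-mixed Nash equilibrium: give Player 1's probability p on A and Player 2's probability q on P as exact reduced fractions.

P1 mixes 1/7 on A; P2 mixes 1/6 on P

P1 indiff ⇒ q·10+(1-q)·7 = q·0+(1-q)·9 ⇒ q(10) = (1-q)(2) ⇒ q = 1/6
P2 indiff ⇒ p·2+(1-p)·1 = p·8+(1-p)·0 ⇒ p(-6) = (1-p)(-1) ⇒ p = 1/7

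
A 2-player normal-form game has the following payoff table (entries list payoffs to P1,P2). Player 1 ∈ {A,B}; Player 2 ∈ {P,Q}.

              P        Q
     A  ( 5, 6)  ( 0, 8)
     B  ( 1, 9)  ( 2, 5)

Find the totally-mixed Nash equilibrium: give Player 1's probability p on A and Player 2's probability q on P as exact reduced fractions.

(p,q) = (2/3, 1/3)

P1 indiff ⇒ q·5+(1-q)·0 = q·1+(1-q)·2 ⇒ q(4) = (1-q)(2) ⇒ q = 1/3
P2 indiff ⇒ p·6+(1-p)·9 = p·8+(1-p)·5 ⇒ p(-2) = (1-p)(-4) ⇒ p = 2/3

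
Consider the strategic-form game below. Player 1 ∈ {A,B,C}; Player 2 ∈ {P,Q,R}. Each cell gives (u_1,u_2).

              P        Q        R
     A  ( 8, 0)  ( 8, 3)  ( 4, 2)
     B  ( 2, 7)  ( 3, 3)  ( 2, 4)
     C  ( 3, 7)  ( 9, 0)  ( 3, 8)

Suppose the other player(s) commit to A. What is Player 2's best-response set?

BR_2 = {Q}

u_2(P vs A) = 0
u_2(Q vs A) = 3
u_2(R vs A) = 2
max payoff 3 at {Q}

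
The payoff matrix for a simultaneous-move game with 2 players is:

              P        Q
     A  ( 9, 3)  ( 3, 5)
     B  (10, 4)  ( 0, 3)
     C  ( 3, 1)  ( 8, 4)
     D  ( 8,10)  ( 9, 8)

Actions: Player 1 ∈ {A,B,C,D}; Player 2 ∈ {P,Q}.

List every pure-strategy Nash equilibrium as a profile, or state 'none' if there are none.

PSNE = {(B,P)}

(A,P): not NE [P1→B gives 10>9; P2→Q gives 5>3]
(A,Q): not NE [P1→D gives 9>3]
(B,P): NE
(B,Q): not NE [P1→D gives 9>0; P2→P gives 4>3]
(C,P): not NE [P1→B gives 10>3; P2→Q gives 4>1]
(C,Q): not NE [P1→D gives 9>8]
(D,P): not NE [P1→B gives 10>8]
(D,Q): not NE [P2→P gives 10>8]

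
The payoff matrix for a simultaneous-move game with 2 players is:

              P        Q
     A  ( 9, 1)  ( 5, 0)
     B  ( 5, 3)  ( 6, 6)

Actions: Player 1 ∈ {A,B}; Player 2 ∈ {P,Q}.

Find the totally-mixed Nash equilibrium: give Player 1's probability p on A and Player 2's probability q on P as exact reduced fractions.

P1 indiff ⇒ q·9+(1-q)·5 = q·5+(1-q)·6 ⇒ q(4) = (1-q)(1) ⇒ q = 1/5
P2 indiff ⇒ p·1+(1-p)·3 = p·0+(1-p)·6 ⇒ p(1) = (1-p)(3) ⇒ p = 3/4

(p,q) = (3/4, 1/5)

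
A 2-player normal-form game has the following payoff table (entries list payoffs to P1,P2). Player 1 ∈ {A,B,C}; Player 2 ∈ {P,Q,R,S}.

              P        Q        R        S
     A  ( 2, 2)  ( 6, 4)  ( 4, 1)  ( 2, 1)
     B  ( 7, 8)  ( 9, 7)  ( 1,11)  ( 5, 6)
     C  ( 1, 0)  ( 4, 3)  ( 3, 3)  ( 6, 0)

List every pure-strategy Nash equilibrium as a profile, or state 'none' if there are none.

(A,P): not NE [P1→B gives 7>2; P2→Q gives 4>2]
(A,Q): not NE [P1→B gives 9>6]
(A,R): not NE [P2→Q gives 4>1]
(A,S): not NE [P1→C gives 6>2; P2→Q gives 4>1]
(B,P): not NE [P2→R gives 11>8]
(B,Q): not NE [P2→R gives 11>7]
(B,R): not NE [P1→A gives 4>1]
(B,S): not NE [P1→C gives 6>5; P2→R gives 11>6]
(C,P): not NE [P1→B gives 7>1; P2→R gives 3>0]
(C,Q): not NE [P1→B gives 9>4]
(C,R): not NE [P1→A gives 4>3]
(C,S): not NE [P2→R gives 3>0]

Equilibria: none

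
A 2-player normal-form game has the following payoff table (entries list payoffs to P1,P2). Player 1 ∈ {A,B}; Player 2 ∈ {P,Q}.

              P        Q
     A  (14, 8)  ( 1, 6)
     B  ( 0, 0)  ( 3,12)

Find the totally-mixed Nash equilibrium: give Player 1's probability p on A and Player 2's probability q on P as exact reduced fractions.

(p,q) = (6/7, 1/8)

P1 indiff ⇒ q·14+(1-q)·1 = q·0+(1-q)·3 ⇒ q(14) = (1-q)(2) ⇒ q = 1/8
P2 indiff ⇒ p·8+(1-p)·0 = p·6+(1-p)·12 ⇒ p(2) = (1-p)(12) ⇒ p = 6/7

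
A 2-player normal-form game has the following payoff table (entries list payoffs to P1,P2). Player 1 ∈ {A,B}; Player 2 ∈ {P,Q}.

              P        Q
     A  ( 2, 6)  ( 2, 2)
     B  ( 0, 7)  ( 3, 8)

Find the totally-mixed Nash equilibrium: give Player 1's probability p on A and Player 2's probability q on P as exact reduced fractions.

P1 mixes 1/5 on A; P2 mixes 1/3 on P

P1 indiff ⇒ q·2+(1-q)·2 = q·0+(1-q)·3 ⇒ q(2) = (1-q)(1) ⇒ q = 1/3
P2 indiff ⇒ p·6+(1-p)·7 = p·2+(1-p)·8 ⇒ p(4) = (1-p)(1) ⇒ p = 1/5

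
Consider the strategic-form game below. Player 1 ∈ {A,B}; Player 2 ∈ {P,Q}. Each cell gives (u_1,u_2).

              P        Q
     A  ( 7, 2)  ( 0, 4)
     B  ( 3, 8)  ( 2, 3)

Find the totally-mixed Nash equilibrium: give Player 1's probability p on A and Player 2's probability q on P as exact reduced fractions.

P1 mixes 5/7 on A; P2 mixes 1/3 on P

P1 indiff ⇒ q·7+(1-q)·0 = q·3+(1-q)·2 ⇒ q(4) = (1-q)(2) ⇒ q = 1/3
P2 indiff ⇒ p·2+(1-p)·8 = p·4+(1-p)·3 ⇒ p(-2) = (1-p)(-5) ⇒ p = 5/7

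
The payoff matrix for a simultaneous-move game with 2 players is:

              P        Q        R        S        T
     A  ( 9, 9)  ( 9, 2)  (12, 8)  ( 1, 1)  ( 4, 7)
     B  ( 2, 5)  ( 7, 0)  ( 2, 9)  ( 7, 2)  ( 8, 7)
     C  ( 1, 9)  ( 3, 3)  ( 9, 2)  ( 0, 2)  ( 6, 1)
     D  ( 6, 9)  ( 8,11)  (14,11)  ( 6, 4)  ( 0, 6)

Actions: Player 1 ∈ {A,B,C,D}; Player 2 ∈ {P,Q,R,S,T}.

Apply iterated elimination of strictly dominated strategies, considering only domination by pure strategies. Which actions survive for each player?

P2 drop S (P beats it: A:9>1 B:5>2 C:9>2 D:9>4)
P2 drop T (R beats it: A:8>7 B:9>7 C:2>1 D:11>6)
P1 drop B (A beats it: P:9>2 Q:9>7 R:12>2)
P1 drop C (A beats it: P:9>1 Q:9>3 R:12>9)
P1→{A,D} P2→{P,Q,R}

Remaining: P1:{A,D} P2:{P,Q,R}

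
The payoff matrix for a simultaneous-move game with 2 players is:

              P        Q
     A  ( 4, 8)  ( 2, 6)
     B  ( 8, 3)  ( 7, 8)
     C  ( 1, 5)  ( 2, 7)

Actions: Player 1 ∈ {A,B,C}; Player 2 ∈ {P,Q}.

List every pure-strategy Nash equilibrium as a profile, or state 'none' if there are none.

PSNE = {(B,Q)}

(A,P): not NE [P1→B gives 8>4]
(A,Q): not NE [P1→B gives 7>2; P2→P gives 8>6]
(B,P): not NE [P2→Q gives 8>3]
(B,Q): NE
(C,P): not NE [P1→B gives 8>1; P2→Q gives 7>5]
(C,Q): not NE [P1→B gives 7>2]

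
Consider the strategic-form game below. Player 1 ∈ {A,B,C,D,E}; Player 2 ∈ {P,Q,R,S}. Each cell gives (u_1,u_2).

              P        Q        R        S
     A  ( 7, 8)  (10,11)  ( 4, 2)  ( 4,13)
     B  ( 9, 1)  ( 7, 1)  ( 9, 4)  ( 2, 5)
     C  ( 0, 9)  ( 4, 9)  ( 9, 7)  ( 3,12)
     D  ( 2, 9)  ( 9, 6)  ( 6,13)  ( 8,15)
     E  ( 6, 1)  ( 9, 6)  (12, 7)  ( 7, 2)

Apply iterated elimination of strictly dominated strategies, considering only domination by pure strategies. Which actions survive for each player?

P1 drop C (E beats it: P:6>0 Q:9>4 R:12>9 S:7>3)
P2 drop P (S beats it: A:13>8 B:5>1 D:15>9 E:2>1)
P1 drop B (E beats it: Q:9>7 R:12>9 S:7>2)
P1→{A,D,E} P2→{Q,R,S}

Survivors P1:{A,D,E} P2:{Q,R,S}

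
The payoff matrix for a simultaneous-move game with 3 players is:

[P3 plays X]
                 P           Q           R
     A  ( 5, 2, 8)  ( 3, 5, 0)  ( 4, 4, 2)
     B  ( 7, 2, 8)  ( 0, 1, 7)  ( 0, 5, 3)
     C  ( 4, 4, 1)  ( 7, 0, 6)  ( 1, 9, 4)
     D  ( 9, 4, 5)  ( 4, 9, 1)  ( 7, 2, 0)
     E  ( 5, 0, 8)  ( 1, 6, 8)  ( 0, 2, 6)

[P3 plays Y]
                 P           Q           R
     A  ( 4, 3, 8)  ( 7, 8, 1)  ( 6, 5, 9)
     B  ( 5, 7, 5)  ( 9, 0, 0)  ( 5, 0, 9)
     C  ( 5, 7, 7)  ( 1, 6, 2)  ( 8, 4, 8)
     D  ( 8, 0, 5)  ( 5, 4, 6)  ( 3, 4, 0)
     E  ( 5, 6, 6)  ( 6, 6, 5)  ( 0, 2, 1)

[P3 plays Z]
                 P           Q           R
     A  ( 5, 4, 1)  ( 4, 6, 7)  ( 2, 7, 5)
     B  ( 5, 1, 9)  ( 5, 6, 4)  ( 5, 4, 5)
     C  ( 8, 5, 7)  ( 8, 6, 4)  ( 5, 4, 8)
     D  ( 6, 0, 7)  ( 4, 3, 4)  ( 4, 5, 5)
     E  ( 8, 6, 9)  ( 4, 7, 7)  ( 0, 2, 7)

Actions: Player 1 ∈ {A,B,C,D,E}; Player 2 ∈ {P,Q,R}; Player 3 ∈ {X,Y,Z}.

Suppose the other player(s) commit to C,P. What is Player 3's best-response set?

BR_3 = {Y,Z}

u_3(X vs C,P) = 1
u_3(Y vs C,P) = 7
u_3(Z vs C,P) = 7
max payoff 7 at {Y,Z}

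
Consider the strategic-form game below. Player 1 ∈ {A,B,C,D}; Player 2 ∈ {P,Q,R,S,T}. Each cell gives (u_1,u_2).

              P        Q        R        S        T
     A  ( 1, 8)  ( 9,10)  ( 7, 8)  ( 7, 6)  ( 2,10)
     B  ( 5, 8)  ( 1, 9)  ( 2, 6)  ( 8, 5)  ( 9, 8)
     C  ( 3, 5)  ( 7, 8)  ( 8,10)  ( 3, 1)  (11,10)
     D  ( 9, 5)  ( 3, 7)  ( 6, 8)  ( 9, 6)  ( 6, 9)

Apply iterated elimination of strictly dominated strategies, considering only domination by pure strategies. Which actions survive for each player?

P2 drop P (Q beats it: A:10>8 B:9>8 C:8>5 D:7>5)
P2 drop S (Q beats it: A:10>6 B:9>5 C:8>1 D:7>6)
P1 drop B (C beats it: Q:7>1 R:8>2 T:11>9)
P1 drop D (C beats it: Q:7>3 R:8>6 T:11>6)
P1→{A,C} P2→{Q,R,T}

Remaining: P1:{A,C} P2:{Q,R,T}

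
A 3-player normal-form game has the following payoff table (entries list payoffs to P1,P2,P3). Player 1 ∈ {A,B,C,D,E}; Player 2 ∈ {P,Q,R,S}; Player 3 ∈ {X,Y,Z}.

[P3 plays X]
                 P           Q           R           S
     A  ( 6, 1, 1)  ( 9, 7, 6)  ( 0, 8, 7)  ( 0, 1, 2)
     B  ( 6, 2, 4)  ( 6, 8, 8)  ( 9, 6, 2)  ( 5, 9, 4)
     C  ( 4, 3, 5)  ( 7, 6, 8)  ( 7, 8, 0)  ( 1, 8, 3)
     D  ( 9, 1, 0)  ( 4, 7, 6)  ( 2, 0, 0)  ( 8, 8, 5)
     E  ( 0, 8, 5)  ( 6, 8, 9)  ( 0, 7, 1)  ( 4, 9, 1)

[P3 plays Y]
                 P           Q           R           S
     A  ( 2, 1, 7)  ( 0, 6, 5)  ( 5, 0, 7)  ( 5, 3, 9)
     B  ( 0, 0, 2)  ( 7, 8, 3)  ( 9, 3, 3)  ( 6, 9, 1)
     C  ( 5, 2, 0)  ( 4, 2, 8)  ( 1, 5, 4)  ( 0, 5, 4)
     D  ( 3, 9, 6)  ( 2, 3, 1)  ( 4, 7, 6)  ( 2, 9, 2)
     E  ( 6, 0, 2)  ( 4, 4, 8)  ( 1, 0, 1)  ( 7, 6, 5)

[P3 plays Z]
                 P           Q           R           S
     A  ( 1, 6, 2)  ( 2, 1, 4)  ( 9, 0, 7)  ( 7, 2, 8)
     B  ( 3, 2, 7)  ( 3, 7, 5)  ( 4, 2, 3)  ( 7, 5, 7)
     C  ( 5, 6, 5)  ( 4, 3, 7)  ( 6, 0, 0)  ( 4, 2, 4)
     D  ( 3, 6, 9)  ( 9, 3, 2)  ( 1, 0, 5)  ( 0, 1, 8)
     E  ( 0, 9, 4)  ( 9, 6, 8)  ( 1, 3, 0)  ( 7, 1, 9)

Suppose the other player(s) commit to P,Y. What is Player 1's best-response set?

BR_1 = {E}

u_1(A vs P,Y) = 2
u_1(B vs P,Y) = 0
u_1(C vs P,Y) = 5
u_1(D vs P,Y) = 3
u_1(E vs P,Y) = 6
max payoff 6 at {E}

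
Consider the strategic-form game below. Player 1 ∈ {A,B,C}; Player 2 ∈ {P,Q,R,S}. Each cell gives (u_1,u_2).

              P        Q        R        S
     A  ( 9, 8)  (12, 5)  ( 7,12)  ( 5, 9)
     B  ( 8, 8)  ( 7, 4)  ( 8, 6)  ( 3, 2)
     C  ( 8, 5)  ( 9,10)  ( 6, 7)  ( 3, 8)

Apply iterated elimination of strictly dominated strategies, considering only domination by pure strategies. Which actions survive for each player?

P1 drop C (A beats it: P:9>8 Q:12>9 R:7>6 S:5>3)
P2 drop Q (P beats it: A:8>5 B:8>4)
P2 drop S (R beats it: A:12>9 B:6>2)
P1→{A,B} P2→{P,R}

Survivors P1:{A,B} P2:{P,R}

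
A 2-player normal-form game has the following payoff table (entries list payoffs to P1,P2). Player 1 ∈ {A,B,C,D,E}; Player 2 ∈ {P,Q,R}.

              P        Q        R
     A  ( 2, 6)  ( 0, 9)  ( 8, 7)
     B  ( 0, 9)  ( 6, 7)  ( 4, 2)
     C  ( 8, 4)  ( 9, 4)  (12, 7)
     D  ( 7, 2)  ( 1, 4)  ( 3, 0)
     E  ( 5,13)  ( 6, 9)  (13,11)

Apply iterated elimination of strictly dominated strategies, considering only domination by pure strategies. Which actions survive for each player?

IESDS → P1:{C,E} P2:{P,R}

P1 drop A (C beats it: P:8>2 Q:9>0 R:12>8)
P1 drop B (C beats it: P:8>0 Q:9>6 R:12>4)
P1 drop D (C beats it: P:8>7 Q:9>1 R:12>3)
P2 drop Q (R beats it: C:7>4 E:11>9)
P1→{C,E} P2→{P,R}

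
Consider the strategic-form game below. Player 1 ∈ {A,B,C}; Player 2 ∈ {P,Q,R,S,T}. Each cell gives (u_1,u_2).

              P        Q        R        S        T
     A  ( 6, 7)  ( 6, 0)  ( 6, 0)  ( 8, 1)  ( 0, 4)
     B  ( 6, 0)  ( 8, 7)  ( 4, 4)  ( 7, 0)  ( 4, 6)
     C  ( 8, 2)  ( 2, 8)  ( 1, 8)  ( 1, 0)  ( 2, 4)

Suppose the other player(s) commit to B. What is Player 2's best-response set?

u_2(P vs B) = 0
u_2(Q vs B) = 7
u_2(R vs B) = 4
u_2(S vs B) = 0
u_2(T vs B) = 6
max payoff 7 at {Q}

BR_2 = {Q}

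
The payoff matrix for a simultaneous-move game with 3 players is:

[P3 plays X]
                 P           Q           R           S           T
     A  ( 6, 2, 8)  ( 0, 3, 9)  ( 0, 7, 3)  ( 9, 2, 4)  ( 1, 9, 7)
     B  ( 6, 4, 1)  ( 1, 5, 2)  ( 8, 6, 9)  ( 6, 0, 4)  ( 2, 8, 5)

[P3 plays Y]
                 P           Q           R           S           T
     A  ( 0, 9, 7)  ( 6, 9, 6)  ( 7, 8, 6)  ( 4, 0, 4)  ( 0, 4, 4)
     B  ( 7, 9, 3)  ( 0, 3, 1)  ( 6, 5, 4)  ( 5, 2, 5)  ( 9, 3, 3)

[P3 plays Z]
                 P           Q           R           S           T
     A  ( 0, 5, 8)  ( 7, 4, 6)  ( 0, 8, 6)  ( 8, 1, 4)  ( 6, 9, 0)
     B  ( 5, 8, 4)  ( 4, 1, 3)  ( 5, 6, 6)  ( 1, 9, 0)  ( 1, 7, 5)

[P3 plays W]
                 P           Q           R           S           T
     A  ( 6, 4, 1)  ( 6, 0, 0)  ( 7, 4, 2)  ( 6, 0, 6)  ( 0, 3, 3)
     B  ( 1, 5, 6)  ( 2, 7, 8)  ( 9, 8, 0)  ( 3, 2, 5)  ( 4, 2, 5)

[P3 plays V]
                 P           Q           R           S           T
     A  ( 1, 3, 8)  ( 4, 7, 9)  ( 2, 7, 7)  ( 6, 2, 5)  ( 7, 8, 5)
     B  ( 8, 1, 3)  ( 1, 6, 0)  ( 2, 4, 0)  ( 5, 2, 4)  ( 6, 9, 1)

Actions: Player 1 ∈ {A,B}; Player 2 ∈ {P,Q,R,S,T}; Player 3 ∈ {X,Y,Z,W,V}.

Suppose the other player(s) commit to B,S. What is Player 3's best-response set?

argmax u_3 = {Y,W}

u_3(X vs B,S) = 4
u_3(Y vs B,S) = 5
u_3(Z vs B,S) = 0
u_3(W vs B,S) = 5
u_3(V vs B,S) = 4
max payoff 5 at {Y,W}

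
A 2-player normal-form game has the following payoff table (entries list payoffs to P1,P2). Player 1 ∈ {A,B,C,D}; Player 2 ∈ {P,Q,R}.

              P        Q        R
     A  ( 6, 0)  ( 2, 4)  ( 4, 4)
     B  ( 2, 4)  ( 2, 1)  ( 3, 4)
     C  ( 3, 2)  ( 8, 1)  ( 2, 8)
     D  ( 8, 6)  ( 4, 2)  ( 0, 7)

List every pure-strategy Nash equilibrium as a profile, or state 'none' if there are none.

(A,P): not NE [P1→D gives 8>6; P2→R gives 4>0]
(A,Q): not NE [P1→C gives 8>2]
(A,R): NE
(B,P): not NE [P1→D gives 8>2]
(B,Q): not NE [P1→C gives 8>2; P2→R gives 4>1]
(B,R): not NE [P1→A gives 4>3]
(C,P): not NE [P1→D gives 8>3; P2→R gives 8>2]
(C,Q): not NE [P2→R gives 8>1]
(C,R): not NE [P1→A gives 4>2]
(D,P): not NE [P2→R gives 7>6]
(D,Q): not NE [P1→C gives 8>4; P2→R gives 7>2]
(D,R): not NE [P1→A gives 4>0]

PSNE = {(A,R)}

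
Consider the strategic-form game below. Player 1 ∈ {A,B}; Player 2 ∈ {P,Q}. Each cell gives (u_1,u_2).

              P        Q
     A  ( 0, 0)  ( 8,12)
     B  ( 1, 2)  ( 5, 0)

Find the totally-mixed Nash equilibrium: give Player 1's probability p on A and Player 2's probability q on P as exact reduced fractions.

P1 indiff ⇒ q·0+(1-q)·8 = q·1+(1-q)·5 ⇒ q(-1) = (1-q)(-3) ⇒ q = 3/4
P2 indiff ⇒ p·0+(1-p)·2 = p·12+(1-p)·0 ⇒ p(-12) = (1-p)(-2) ⇒ p = 1/7

(p,q) = (1/7, 3/4)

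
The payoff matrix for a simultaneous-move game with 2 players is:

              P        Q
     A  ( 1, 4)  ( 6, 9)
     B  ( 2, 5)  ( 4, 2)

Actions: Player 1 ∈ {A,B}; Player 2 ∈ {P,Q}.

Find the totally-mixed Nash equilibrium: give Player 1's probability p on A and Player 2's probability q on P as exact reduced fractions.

P1 indiff ⇒ q·1+(1-q)·6 = q·2+(1-q)·4 ⇒ q(-1) = (1-q)(-2) ⇒ q = 2/3
P2 indiff ⇒ p·4+(1-p)·5 = p·9+(1-p)·2 ⇒ p(-5) = (1-p)(-3) ⇒ p = 3/8

(p,q) = (3/8, 2/3)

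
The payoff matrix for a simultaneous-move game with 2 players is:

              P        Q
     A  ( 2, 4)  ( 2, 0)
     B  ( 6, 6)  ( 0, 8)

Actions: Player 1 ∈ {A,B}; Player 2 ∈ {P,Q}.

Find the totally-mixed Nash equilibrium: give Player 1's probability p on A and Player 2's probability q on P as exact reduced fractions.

P1 indiff ⇒ q·2+(1-q)·2 = q·6+(1-q)·0 ⇒ q(-4) = (1-q)(-2) ⇒ q = 1/3
P2 indiff ⇒ p·4+(1-p)·6 = p·0+(1-p)·8 ⇒ p(4) = (1-p)(2) ⇒ p = 1/3

(p,q) = (1/3, 1/3)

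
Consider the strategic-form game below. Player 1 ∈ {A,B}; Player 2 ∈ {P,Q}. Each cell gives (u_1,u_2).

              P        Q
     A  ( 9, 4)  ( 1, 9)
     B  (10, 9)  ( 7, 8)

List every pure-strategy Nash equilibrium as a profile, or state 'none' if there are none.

(A,P): not NE [P1→B gives 10>9; P2→Q gives 9>4]
(A,Q): not NE [P1→B gives 7>1]
(B,P): NE
(B,Q): not NE [P2→P gives 9>8]

PSNE = {(B,P)}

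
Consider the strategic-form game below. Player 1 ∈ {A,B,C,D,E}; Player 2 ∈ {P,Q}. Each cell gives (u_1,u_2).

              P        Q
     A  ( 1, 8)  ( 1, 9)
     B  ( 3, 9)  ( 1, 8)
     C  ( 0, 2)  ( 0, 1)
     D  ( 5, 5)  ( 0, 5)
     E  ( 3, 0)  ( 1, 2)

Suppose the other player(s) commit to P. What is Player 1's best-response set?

u_1(A vs P) = 1
u_1(B vs P) = 3
u_1(C vs P) = 0
u_1(D vs P) = 5
u_1(E vs P) = 3
max payoff 5 at {D}

P1 best: {D}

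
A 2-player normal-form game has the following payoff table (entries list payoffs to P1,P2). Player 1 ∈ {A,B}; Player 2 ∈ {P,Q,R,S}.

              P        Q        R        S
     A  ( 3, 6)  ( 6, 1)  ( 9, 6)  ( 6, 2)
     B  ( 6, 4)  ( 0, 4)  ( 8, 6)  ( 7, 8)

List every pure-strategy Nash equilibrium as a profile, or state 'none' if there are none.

NE set: (A,R), (B,S)

(A,P): not NE [P1→B gives 6>3]
(A,Q): not NE [P2→R gives 6>1]
(A,R): NE
(A,S): not NE [P1→B gives 7>6; P2→R gives 6>2]
(B,P): not NE [P2→S gives 8>4]
(B,Q): not NE [P1→A gives 6>0; P2→S gives 8>4]
(B,R): not NE [P1→A gives 9>8; P2→S gives 8>6]
(B,S): NE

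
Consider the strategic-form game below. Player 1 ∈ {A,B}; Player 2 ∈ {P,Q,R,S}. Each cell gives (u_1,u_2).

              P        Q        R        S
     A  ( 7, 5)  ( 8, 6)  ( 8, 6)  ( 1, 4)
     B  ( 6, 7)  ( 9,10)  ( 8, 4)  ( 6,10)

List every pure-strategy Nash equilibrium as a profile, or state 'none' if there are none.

(A,P): not NE [P2→R gives 6>5]
(A,Q): not NE [P1→B gives 9>8]
(A,R): NE
(A,S): not NE [P1→B gives 6>1; P2→R gives 6>4]
(B,P): not NE [P1→A gives 7>6; P2→S gives 10>7]
(B,Q): NE
(B,R): not NE [P2→S gives 10>4]
(B,S): NE

NE set: (A,R), (B,Q), (B,S)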